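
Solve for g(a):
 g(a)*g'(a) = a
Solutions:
 g(a) = -sqrt(C1 + a^2)
 g(a) = sqrt(C1 + a^2)


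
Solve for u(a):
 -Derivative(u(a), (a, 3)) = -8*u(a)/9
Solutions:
 u(a) = C3*exp(2*3^(1/3)*a/3) + (C1*sin(3^(5/6)*a/3) + C2*cos(3^(5/6)*a/3))*exp(-3^(1/3)*a/3)


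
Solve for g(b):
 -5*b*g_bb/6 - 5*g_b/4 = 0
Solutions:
 g(b) = C1 + C2/sqrt(b)


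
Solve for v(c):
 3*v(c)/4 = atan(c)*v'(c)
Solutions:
 v(c) = C1*exp(3*Integral(1/atan(c), c)/4)


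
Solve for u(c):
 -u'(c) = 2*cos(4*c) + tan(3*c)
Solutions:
 u(c) = C1 + log(cos(3*c))/3 - sin(4*c)/2


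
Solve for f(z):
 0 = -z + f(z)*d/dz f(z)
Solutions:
 f(z) = -sqrt(C1 + z^2)
 f(z) = sqrt(C1 + z^2)


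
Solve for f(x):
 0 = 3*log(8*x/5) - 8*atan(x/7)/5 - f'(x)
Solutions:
 f(x) = C1 + 3*x*log(x) - 8*x*atan(x/7)/5 - 3*x*log(5) - 3*x + 9*x*log(2) + 28*log(x^2 + 49)/5


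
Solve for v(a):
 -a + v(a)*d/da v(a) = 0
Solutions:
 v(a) = -sqrt(C1 + a^2)
 v(a) = sqrt(C1 + a^2)


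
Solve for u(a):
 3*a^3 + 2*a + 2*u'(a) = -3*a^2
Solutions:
 u(a) = C1 - 3*a^4/8 - a^3/2 - a^2/2


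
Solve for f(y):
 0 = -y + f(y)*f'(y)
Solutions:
 f(y) = -sqrt(C1 + y^2)
 f(y) = sqrt(C1 + y^2)


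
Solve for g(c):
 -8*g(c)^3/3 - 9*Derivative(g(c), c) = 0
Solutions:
 g(c) = -3*sqrt(6)*sqrt(-1/(C1 - 8*c))/2
 g(c) = 3*sqrt(6)*sqrt(-1/(C1 - 8*c))/2


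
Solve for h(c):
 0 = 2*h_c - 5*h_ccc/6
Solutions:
 h(c) = C1 + C2*exp(-2*sqrt(15)*c/5) + C3*exp(2*sqrt(15)*c/5)


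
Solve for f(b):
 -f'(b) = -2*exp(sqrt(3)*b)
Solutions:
 f(b) = C1 + 2*sqrt(3)*exp(sqrt(3)*b)/3


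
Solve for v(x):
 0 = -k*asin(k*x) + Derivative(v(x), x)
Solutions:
 v(x) = C1 + k*Piecewise((x*asin(k*x) + sqrt(-k^2*x^2 + 1)/k, Ne(k, 0)), (0, True))


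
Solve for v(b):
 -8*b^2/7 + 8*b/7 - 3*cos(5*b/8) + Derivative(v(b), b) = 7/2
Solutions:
 v(b) = C1 + 8*b^3/21 - 4*b^2/7 + 7*b/2 + 24*sin(5*b/8)/5


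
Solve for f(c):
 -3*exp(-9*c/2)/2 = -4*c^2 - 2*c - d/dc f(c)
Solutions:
 f(c) = C1 - 4*c^3/3 - c^2 - exp(-9*c/2)/3


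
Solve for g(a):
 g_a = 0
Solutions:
 g(a) = C1


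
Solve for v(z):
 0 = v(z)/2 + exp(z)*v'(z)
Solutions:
 v(z) = C1*exp(exp(-z)/2)


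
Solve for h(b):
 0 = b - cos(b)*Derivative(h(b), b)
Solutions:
 h(b) = C1 + Integral(b/cos(b), b)


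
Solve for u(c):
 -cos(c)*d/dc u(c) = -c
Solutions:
 u(c) = C1 + Integral(c/cos(c), c)


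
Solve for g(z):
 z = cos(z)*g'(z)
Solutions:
 g(z) = C1 + Integral(z/cos(z), z)


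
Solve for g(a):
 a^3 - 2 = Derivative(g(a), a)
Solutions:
 g(a) = C1 + a^4/4 - 2*a


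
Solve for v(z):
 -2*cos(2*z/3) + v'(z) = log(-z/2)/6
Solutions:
 v(z) = C1 + z*log(-z)/6 - z/6 - z*log(2)/6 + 3*sin(2*z/3)


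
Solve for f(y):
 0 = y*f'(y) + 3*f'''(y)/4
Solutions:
 f(y) = C1 + Integral(C2*airyai(-6^(2/3)*y/3) + C3*airybi(-6^(2/3)*y/3), y)


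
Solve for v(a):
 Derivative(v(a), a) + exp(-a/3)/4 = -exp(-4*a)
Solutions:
 v(a) = C1 + exp(-4*a)/4 + 3*exp(-a/3)/4


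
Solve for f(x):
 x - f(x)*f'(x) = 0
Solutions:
 f(x) = -sqrt(C1 + x^2)
 f(x) = sqrt(C1 + x^2)


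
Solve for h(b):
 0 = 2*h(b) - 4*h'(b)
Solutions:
 h(b) = C1*exp(b/2)


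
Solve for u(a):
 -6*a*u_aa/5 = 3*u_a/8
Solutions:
 u(a) = C1 + C2*a^(11/16)


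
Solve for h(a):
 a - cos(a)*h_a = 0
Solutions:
 h(a) = C1 + Integral(a/cos(a), a)


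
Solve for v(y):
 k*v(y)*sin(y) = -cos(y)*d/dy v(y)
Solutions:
 v(y) = C1*exp(k*log(cos(y)))


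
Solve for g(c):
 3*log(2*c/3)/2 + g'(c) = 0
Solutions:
 g(c) = C1 - 3*c*log(c)/2 - 3*c*log(2)/2 + 3*c/2 + 3*c*log(3)/2


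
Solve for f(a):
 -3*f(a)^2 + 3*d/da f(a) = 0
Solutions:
 f(a) = -1/(C1 + a)


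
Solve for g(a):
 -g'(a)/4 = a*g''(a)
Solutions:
 g(a) = C1 + C2*a^(3/4)


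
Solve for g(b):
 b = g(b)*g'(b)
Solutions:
 g(b) = -sqrt(C1 + b^2)
 g(b) = sqrt(C1 + b^2)


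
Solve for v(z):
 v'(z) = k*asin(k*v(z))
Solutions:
 Integral(1/asin(_y*k), (_y, v(z))) = C1 + k*z


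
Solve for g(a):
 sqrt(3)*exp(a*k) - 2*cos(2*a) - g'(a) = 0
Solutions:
 g(a) = C1 - sin(2*a) + sqrt(3)*exp(a*k)/k


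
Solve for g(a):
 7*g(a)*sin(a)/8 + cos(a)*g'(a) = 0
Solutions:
 g(a) = C1*cos(a)^(7/8)


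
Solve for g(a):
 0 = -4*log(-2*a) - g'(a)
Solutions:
 g(a) = C1 - 4*a*log(-a) + 4*a*(1 - log(2))


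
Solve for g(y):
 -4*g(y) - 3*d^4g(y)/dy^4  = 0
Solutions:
 g(y) = (C1*sin(3^(3/4)*y/3) + C2*cos(3^(3/4)*y/3))*exp(-3^(3/4)*y/3) + (C3*sin(3^(3/4)*y/3) + C4*cos(3^(3/4)*y/3))*exp(3^(3/4)*y/3)


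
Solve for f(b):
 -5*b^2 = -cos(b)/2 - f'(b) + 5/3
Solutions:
 f(b) = C1 + 5*b^3/3 + 5*b/3 - sin(b)/2


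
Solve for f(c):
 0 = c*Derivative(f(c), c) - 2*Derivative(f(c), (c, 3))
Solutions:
 f(c) = C1 + Integral(C2*airyai(2^(2/3)*c/2) + C3*airybi(2^(2/3)*c/2), c)


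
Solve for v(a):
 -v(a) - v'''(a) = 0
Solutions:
 v(a) = C3*exp(-a) + (C1*sin(sqrt(3)*a/2) + C2*cos(sqrt(3)*a/2))*exp(a/2)


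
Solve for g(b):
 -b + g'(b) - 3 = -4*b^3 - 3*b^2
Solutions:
 g(b) = C1 - b^4 - b^3 + b^2/2 + 3*b


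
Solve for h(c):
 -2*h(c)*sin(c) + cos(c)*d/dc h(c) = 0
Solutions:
 h(c) = C1/cos(c)^2


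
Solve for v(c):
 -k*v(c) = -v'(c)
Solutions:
 v(c) = C1*exp(c*k)


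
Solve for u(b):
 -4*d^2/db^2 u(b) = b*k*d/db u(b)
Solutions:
 u(b) = Piecewise((-sqrt(2)*sqrt(pi)*C1*erf(sqrt(2)*b*sqrt(k)/4)/sqrt(k) - C2, (k > 0) | (k < 0)), (-C1*b - C2, True))


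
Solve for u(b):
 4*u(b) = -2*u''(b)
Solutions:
 u(b) = C1*sin(sqrt(2)*b) + C2*cos(sqrt(2)*b)


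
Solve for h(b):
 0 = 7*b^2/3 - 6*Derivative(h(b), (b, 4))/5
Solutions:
 h(b) = C1 + C2*b + C3*b^2 + C4*b^3 + 7*b^6/1296


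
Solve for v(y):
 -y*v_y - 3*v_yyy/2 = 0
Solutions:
 v(y) = C1 + Integral(C2*airyai(-2^(1/3)*3^(2/3)*y/3) + C3*airybi(-2^(1/3)*3^(2/3)*y/3), y)


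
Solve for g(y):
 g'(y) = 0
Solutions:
 g(y) = C1


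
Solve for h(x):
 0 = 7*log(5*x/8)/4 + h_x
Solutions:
 h(x) = C1 - 7*x*log(x)/4 - 7*x*log(5)/4 + 7*x/4 + 21*x*log(2)/4


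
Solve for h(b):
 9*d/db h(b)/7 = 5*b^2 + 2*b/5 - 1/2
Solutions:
 h(b) = C1 + 35*b^3/27 + 7*b^2/45 - 7*b/18


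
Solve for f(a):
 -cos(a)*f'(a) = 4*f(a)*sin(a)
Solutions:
 f(a) = C1*cos(a)^4


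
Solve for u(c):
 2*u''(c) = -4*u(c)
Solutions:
 u(c) = C1*sin(sqrt(2)*c) + C2*cos(sqrt(2)*c)


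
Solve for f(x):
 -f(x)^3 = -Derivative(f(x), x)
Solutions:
 f(x) = -sqrt(2)*sqrt(-1/(C1 + x))/2
 f(x) = sqrt(2)*sqrt(-1/(C1 + x))/2


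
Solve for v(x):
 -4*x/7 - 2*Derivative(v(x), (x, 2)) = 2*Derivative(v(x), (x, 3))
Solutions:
 v(x) = C1 + C2*x + C3*exp(-x) - x^3/21 + x^2/7


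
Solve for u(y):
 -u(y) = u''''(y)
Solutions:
 u(y) = (C1*sin(sqrt(2)*y/2) + C2*cos(sqrt(2)*y/2))*exp(-sqrt(2)*y/2) + (C3*sin(sqrt(2)*y/2) + C4*cos(sqrt(2)*y/2))*exp(sqrt(2)*y/2)


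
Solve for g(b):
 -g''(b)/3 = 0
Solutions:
 g(b) = C1 + C2*b


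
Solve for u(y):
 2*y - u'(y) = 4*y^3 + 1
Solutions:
 u(y) = C1 - y^4 + y^2 - y


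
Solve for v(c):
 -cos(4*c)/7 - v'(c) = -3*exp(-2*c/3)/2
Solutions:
 v(c) = C1 - sin(4*c)/28 - 9*exp(-2*c/3)/4


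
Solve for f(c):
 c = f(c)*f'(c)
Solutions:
 f(c) = -sqrt(C1 + c^2)
 f(c) = sqrt(C1 + c^2)


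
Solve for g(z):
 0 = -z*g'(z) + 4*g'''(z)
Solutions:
 g(z) = C1 + Integral(C2*airyai(2^(1/3)*z/2) + C3*airybi(2^(1/3)*z/2), z)


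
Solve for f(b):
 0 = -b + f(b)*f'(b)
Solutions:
 f(b) = -sqrt(C1 + b^2)
 f(b) = sqrt(C1 + b^2)


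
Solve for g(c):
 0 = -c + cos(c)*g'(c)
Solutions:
 g(c) = C1 + Integral(c/cos(c), c)


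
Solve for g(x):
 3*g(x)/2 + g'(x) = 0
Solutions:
 g(x) = C1*exp(-3*x/2)


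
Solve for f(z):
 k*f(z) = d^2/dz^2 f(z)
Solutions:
 f(z) = C1*exp(-sqrt(k)*z) + C2*exp(sqrt(k)*z)


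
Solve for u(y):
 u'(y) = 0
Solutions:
 u(y) = C1


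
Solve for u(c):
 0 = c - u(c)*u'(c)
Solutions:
 u(c) = -sqrt(C1 + c^2)
 u(c) = sqrt(C1 + c^2)


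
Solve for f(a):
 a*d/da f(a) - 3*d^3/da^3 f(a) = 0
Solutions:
 f(a) = C1 + Integral(C2*airyai(3^(2/3)*a/3) + C3*airybi(3^(2/3)*a/3), a)


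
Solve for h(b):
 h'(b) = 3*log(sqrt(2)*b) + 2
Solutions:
 h(b) = C1 + 3*b*log(b) - b + 3*b*log(2)/2


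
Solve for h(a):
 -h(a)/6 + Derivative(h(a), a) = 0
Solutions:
 h(a) = C1*exp(a/6)


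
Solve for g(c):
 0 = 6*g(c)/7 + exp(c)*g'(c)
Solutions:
 g(c) = C1*exp(6*exp(-c)/7)


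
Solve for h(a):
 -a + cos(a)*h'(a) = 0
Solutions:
 h(a) = C1 + Integral(a/cos(a), a)


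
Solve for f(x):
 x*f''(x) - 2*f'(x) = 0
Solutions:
 f(x) = C1 + C2*x^3


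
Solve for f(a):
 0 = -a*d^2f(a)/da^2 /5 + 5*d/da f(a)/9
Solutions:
 f(a) = C1 + C2*a^(34/9)


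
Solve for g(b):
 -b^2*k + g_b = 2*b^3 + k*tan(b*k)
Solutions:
 g(b) = C1 + b^4/2 + b^3*k/3 + k*Piecewise((-log(cos(b*k))/k, Ne(k, 0)), (0, True))


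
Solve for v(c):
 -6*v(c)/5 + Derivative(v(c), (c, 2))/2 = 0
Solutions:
 v(c) = C1*exp(-2*sqrt(15)*c/5) + C2*exp(2*sqrt(15)*c/5)


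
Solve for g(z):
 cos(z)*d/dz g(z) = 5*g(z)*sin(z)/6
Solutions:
 g(z) = C1/cos(z)^(5/6)


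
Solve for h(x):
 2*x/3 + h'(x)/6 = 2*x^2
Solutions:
 h(x) = C1 + 4*x^3 - 2*x^2


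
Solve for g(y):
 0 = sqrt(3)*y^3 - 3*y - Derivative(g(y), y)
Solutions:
 g(y) = C1 + sqrt(3)*y^4/4 - 3*y^2/2


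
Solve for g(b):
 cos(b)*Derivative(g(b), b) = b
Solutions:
 g(b) = C1 + Integral(b/cos(b), b)


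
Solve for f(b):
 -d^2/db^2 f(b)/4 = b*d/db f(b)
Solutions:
 f(b) = C1 + C2*erf(sqrt(2)*b)


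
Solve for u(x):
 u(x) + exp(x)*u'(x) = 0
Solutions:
 u(x) = C1*exp(exp(-x))


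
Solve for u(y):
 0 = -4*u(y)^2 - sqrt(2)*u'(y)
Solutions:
 u(y) = 1/(C1 + 2*sqrt(2)*y)


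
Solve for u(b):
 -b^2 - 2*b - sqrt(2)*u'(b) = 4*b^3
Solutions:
 u(b) = C1 - sqrt(2)*b^4/2 - sqrt(2)*b^3/6 - sqrt(2)*b^2/2


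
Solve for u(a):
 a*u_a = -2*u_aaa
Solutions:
 u(a) = C1 + Integral(C2*airyai(-2^(2/3)*a/2) + C3*airybi(-2^(2/3)*a/2), a)


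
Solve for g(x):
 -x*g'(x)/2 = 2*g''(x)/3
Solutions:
 g(x) = C1 + C2*erf(sqrt(6)*x/4)


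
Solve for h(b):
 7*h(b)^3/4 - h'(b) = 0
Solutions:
 h(b) = -sqrt(2)*sqrt(-1/(C1 + 7*b))
 h(b) = sqrt(2)*sqrt(-1/(C1 + 7*b))


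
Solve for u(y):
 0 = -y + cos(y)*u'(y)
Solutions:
 u(y) = C1 + Integral(y/cos(y), y)


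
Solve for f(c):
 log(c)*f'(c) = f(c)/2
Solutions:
 f(c) = C1*exp(li(c)/2)


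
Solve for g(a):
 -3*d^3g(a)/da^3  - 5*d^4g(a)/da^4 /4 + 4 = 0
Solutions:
 g(a) = C1 + C2*a + C3*a^2 + C4*exp(-12*a/5) + 2*a^3/9


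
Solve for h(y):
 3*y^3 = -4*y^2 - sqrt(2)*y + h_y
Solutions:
 h(y) = C1 + 3*y^4/4 + 4*y^3/3 + sqrt(2)*y^2/2


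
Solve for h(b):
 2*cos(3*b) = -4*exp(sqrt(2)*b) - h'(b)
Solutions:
 h(b) = C1 - 2*sqrt(2)*exp(sqrt(2)*b) - 2*sin(3*b)/3


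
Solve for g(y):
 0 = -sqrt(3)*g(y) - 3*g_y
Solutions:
 g(y) = C1*exp(-sqrt(3)*y/3)


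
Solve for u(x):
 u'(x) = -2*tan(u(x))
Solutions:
 u(x) = pi - asin(C1*exp(-2*x))
 u(x) = asin(C1*exp(-2*x))


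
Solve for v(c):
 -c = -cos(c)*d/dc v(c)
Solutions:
 v(c) = C1 + Integral(c/cos(c), c)


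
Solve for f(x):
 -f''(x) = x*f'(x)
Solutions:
 f(x) = C1 + C2*erf(sqrt(2)*x/2)


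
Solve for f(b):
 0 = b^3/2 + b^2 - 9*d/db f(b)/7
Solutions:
 f(b) = C1 + 7*b^4/72 + 7*b^3/27


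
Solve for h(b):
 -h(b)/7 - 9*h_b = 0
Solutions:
 h(b) = C1*exp(-b/63)


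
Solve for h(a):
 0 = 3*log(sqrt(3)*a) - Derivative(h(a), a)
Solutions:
 h(a) = C1 + 3*a*log(a) - 3*a + 3*a*log(3)/2


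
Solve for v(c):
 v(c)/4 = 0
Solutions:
 v(c) = 0


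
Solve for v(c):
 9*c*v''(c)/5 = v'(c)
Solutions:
 v(c) = C1 + C2*c^(14/9)


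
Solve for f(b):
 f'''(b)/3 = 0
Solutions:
 f(b) = C1 + C2*b + C3*b^2


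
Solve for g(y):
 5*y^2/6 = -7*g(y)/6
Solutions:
 g(y) = -5*y^2/7


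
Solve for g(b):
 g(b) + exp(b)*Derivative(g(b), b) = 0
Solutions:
 g(b) = C1*exp(exp(-b))


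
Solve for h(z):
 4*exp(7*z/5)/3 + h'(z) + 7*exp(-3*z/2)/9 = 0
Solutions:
 h(z) = C1 - 20*exp(7*z/5)/21 + 14*exp(-3*z/2)/27


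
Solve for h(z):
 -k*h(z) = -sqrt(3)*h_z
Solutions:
 h(z) = C1*exp(sqrt(3)*k*z/3)


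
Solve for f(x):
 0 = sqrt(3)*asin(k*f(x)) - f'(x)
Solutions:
 Integral(1/asin(_y*k), (_y, f(x))) = C1 + sqrt(3)*x


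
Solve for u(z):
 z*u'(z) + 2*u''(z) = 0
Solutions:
 u(z) = C1 + C2*erf(z/2)


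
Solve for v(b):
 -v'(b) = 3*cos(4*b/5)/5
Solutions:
 v(b) = C1 - 3*sin(4*b/5)/4


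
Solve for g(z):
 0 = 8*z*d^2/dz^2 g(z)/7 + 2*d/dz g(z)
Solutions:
 g(z) = C1 + C2/z^(3/4)


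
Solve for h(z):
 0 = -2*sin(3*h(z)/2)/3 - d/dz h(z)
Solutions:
 h(z) = -2*acos((-C1 - exp(2*z))/(C1 - exp(2*z)))/3 + 4*pi/3
 h(z) = 2*acos((-C1 - exp(2*z))/(C1 - exp(2*z)))/3


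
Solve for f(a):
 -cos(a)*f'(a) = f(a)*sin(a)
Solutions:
 f(a) = C1*cos(a)


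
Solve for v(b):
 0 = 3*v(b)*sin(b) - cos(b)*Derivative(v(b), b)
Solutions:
 v(b) = C1/cos(b)^3


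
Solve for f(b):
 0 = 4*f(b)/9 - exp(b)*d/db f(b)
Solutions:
 f(b) = C1*exp(-4*exp(-b)/9)


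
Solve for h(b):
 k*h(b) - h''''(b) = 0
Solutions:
 h(b) = C1*exp(-b*k^(1/4)) + C2*exp(b*k^(1/4)) + C3*exp(-I*b*k^(1/4)) + C4*exp(I*b*k^(1/4))


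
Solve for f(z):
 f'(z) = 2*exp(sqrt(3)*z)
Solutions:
 f(z) = C1 + 2*sqrt(3)*exp(sqrt(3)*z)/3


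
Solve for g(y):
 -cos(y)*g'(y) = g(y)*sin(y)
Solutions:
 g(y) = C1*cos(y)


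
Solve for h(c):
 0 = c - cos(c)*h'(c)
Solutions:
 h(c) = C1 + Integral(c/cos(c), c)


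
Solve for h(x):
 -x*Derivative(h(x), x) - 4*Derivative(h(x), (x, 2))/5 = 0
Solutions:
 h(x) = C1 + C2*erf(sqrt(10)*x/4)


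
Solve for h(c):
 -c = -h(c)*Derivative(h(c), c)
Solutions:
 h(c) = -sqrt(C1 + c^2)
 h(c) = sqrt(C1 + c^2)


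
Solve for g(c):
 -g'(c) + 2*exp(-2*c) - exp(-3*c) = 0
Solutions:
 g(c) = C1 - exp(-2*c) + exp(-3*c)/3


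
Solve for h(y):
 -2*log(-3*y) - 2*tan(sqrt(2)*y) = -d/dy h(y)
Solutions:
 h(y) = C1 + 2*y*log(-y) - 2*y + 2*y*log(3) - sqrt(2)*log(cos(sqrt(2)*y))


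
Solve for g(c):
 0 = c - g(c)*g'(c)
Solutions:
 g(c) = -sqrt(C1 + c^2)
 g(c) = sqrt(C1 + c^2)


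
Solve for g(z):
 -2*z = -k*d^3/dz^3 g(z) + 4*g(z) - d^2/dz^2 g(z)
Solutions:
 g(z) = C1*exp(-z*((sqrt(((-54 + k^(-2))^2 - 1/k^4)/k^2) - 54/k + k^(-3))^(1/3) + 1/k + 1/(k^2*(sqrt(((-54 + k^(-2))^2 - 1/k^4)/k^2) - 54/k + k^(-3))^(1/3)))/3) + C2*exp(z*((sqrt(((-54 + k^(-2))^2 - 1/k^4)/k^2) - 54/k + k^(-3))^(1/3) - sqrt(3)*I*(sqrt(((-54 + k^(-2))^2 - 1/k^4)/k^2) - 54/k + k^(-3))^(1/3) - 2/k - 4/(k^2*(-1 + sqrt(3)*I)*(sqrt(((-54 + k^(-2))^2 - 1/k^4)/k^2) - 54/k + k^(-3))^(1/3)))/6) + C3*exp(z*((sqrt(((-54 + k^(-2))^2 - 1/k^4)/k^2) - 54/k + k^(-3))^(1/3) + sqrt(3)*I*(sqrt(((-54 + k^(-2))^2 - 1/k^4)/k^2) - 54/k + k^(-3))^(1/3) - 2/k + 4/(k^2*(1 + sqrt(3)*I)*(sqrt(((-54 + k^(-2))^2 - 1/k^4)/k^2) - 54/k + k^(-3))^(1/3)))/6) - z/2


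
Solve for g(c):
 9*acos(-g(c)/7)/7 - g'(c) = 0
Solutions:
 Integral(1/acos(-_y/7), (_y, g(c))) = C1 + 9*c/7


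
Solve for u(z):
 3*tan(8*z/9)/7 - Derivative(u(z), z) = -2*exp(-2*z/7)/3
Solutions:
 u(z) = C1 + 27*log(tan(8*z/9)^2 + 1)/112 - 7*exp(-2*z/7)/3


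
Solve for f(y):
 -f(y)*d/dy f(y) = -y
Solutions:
 f(y) = -sqrt(C1 + y^2)
 f(y) = sqrt(C1 + y^2)


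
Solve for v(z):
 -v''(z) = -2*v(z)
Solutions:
 v(z) = C1*exp(-sqrt(2)*z) + C2*exp(sqrt(2)*z)


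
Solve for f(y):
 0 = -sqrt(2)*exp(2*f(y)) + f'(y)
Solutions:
 f(y) = log(-sqrt(-1/(C1 + sqrt(2)*y))) - log(2)/2
 f(y) = log(-1/(C1 + sqrt(2)*y))/2 - log(2)/2


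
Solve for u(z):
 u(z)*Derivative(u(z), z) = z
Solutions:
 u(z) = -sqrt(C1 + z^2)
 u(z) = sqrt(C1 + z^2)


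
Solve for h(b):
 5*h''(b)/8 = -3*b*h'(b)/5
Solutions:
 h(b) = C1 + C2*erf(2*sqrt(3)*b/5)


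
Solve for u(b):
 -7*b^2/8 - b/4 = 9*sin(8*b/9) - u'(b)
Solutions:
 u(b) = C1 + 7*b^3/24 + b^2/8 - 81*cos(8*b/9)/8


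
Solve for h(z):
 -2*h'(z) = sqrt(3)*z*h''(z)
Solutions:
 h(z) = C1 + C2*z^(1 - 2*sqrt(3)/3)


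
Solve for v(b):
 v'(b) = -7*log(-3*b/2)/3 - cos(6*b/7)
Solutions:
 v(b) = C1 - 7*b*log(-b)/3 - 7*b*log(3)/3 + 7*b*log(2)/3 + 7*b/3 - 7*sin(6*b/7)/6


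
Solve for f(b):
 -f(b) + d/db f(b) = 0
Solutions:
 f(b) = C1*exp(b)


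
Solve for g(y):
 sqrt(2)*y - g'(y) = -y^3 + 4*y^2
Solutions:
 g(y) = C1 + y^4/4 - 4*y^3/3 + sqrt(2)*y^2/2


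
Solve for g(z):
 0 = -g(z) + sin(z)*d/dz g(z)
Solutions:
 g(z) = C1*sqrt(cos(z) - 1)/sqrt(cos(z) + 1)


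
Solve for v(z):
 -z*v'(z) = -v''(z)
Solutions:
 v(z) = C1 + C2*erfi(sqrt(2)*z/2)


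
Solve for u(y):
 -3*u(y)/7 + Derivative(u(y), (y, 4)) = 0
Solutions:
 u(y) = C1*exp(-3^(1/4)*7^(3/4)*y/7) + C2*exp(3^(1/4)*7^(3/4)*y/7) + C3*sin(3^(1/4)*7^(3/4)*y/7) + C4*cos(3^(1/4)*7^(3/4)*y/7)


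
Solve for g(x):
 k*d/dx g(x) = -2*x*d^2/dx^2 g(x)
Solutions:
 g(x) = C1 + x^(1 - re(k)/2)*(C2*sin(log(x)*Abs(im(k))/2) + C3*cos(log(x)*im(k)/2))


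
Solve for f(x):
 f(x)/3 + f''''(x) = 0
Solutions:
 f(x) = (C1*sin(sqrt(2)*3^(3/4)*x/6) + C2*cos(sqrt(2)*3^(3/4)*x/6))*exp(-sqrt(2)*3^(3/4)*x/6) + (C3*sin(sqrt(2)*3^(3/4)*x/6) + C4*cos(sqrt(2)*3^(3/4)*x/6))*exp(sqrt(2)*3^(3/4)*x/6)


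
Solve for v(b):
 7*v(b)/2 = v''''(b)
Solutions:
 v(b) = C1*exp(-2^(3/4)*7^(1/4)*b/2) + C2*exp(2^(3/4)*7^(1/4)*b/2) + C3*sin(2^(3/4)*7^(1/4)*b/2) + C4*cos(2^(3/4)*7^(1/4)*b/2)


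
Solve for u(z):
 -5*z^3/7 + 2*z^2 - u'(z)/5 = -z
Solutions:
 u(z) = C1 - 25*z^4/28 + 10*z^3/3 + 5*z^2/2


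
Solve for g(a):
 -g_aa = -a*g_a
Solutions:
 g(a) = C1 + C2*erfi(sqrt(2)*a/2)


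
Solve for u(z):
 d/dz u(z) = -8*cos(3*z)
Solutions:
 u(z) = C1 - 8*sin(3*z)/3


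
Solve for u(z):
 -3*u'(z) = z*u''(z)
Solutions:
 u(z) = C1 + C2/z^2


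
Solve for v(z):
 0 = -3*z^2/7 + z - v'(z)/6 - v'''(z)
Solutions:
 v(z) = C1 + C2*sin(sqrt(6)*z/6) + C3*cos(sqrt(6)*z/6) - 6*z^3/7 + 3*z^2 + 216*z/7


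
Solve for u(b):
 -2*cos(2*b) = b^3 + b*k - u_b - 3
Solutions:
 u(b) = C1 + b^4/4 + b^2*k/2 - 3*b + sin(2*b)


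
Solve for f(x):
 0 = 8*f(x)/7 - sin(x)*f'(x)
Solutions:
 f(x) = C1*(cos(x) - 1)^(4/7)/(cos(x) + 1)^(4/7)


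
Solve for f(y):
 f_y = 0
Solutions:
 f(y) = C1


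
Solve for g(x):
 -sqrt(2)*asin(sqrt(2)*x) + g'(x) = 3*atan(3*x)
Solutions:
 g(x) = C1 + 3*x*atan(3*x) + sqrt(2)*(x*asin(sqrt(2)*x) + sqrt(2)*sqrt(1 - 2*x^2)/2) - log(9*x^2 + 1)/2


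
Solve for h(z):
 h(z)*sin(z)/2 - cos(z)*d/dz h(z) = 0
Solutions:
 h(z) = C1/sqrt(cos(z))


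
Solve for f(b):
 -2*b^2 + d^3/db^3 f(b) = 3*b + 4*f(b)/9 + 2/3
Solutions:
 f(b) = C3*exp(2^(2/3)*3^(1/3)*b/3) - 9*b^2/2 - 27*b/4 + (C1*sin(2^(2/3)*3^(5/6)*b/6) + C2*cos(2^(2/3)*3^(5/6)*b/6))*exp(-2^(2/3)*3^(1/3)*b/6) - 3/2


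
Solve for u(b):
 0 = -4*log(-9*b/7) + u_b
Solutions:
 u(b) = C1 + 4*b*log(-b) + 4*b*(-log(7) - 1 + 2*log(3))


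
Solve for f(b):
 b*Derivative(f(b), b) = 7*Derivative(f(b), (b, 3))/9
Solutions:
 f(b) = C1 + Integral(C2*airyai(21^(2/3)*b/7) + C3*airybi(21^(2/3)*b/7), b)


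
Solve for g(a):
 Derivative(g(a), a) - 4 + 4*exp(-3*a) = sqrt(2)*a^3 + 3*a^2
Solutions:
 g(a) = C1 + sqrt(2)*a^4/4 + a^3 + 4*a + 4*exp(-3*a)/3


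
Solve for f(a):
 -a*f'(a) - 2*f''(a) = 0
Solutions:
 f(a) = C1 + C2*erf(a/2)


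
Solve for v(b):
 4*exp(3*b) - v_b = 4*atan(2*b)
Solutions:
 v(b) = C1 - 4*b*atan(2*b) + 4*exp(3*b)/3 + log(4*b^2 + 1)


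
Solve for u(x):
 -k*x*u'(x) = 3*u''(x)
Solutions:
 u(x) = Piecewise((-sqrt(6)*sqrt(pi)*C1*erf(sqrt(6)*sqrt(k)*x/6)/(2*sqrt(k)) - C2, (k > 0) | (k < 0)), (-C1*x - C2, True))


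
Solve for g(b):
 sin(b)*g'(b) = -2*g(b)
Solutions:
 g(b) = C1*(cos(b) + 1)/(cos(b) - 1)


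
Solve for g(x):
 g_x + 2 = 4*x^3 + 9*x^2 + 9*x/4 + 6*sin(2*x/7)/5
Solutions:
 g(x) = C1 + x^4 + 3*x^3 + 9*x^2/8 - 2*x - 21*cos(2*x/7)/5


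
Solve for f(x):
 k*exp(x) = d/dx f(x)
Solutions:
 f(x) = C1 + k*exp(x)


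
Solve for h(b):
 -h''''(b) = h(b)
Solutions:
 h(b) = (C1*sin(sqrt(2)*b/2) + C2*cos(sqrt(2)*b/2))*exp(-sqrt(2)*b/2) + (C3*sin(sqrt(2)*b/2) + C4*cos(sqrt(2)*b/2))*exp(sqrt(2)*b/2)


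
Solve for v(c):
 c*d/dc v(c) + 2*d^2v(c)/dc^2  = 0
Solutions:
 v(c) = C1 + C2*erf(c/2)


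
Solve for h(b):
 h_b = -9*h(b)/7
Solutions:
 h(b) = C1*exp(-9*b/7)


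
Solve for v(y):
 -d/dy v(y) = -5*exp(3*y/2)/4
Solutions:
 v(y) = C1 + 5*exp(3*y/2)/6


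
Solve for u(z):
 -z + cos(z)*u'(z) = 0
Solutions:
 u(z) = C1 + Integral(z/cos(z), z)


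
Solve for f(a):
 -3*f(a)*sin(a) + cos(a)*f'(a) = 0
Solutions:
 f(a) = C1/cos(a)^3


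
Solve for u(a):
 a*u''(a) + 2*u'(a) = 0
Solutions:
 u(a) = C1 + C2/a


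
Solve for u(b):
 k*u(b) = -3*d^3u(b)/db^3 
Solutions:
 u(b) = C1*exp(3^(2/3)*b*(-k)^(1/3)/3) + C2*exp(b*(-k)^(1/3)*(-3^(2/3) + 3*3^(1/6)*I)/6) + C3*exp(-b*(-k)^(1/3)*(3^(2/3) + 3*3^(1/6)*I)/6)


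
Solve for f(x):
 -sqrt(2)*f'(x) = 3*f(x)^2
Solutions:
 f(x) = 2/(C1 + 3*sqrt(2)*x)


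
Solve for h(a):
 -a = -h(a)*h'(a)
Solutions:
 h(a) = -sqrt(C1 + a^2)
 h(a) = sqrt(C1 + a^2)


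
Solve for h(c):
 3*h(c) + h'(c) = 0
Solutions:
 h(c) = C1*exp(-3*c)


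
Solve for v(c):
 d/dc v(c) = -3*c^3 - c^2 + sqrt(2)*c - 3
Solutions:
 v(c) = C1 - 3*c^4/4 - c^3/3 + sqrt(2)*c^2/2 - 3*c


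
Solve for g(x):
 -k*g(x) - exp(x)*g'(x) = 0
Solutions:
 g(x) = C1*exp(k*exp(-x))


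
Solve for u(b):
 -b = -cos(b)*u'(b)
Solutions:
 u(b) = C1 + Integral(b/cos(b), b)


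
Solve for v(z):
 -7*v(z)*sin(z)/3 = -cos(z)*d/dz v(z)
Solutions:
 v(z) = C1/cos(z)^(7/3)


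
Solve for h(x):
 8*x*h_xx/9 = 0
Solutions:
 h(x) = C1 + C2*x


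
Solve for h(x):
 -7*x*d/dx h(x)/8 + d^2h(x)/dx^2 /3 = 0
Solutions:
 h(x) = C1 + C2*erfi(sqrt(21)*x/4)


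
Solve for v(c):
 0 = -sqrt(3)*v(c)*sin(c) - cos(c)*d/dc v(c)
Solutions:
 v(c) = C1*cos(c)^(sqrt(3))


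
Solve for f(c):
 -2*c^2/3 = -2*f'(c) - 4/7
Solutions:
 f(c) = C1 + c^3/9 - 2*c/7


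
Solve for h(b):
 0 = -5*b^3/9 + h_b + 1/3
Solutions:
 h(b) = C1 + 5*b^4/36 - b/3


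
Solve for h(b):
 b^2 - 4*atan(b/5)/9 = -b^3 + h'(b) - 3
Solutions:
 h(b) = C1 + b^4/4 + b^3/3 - 4*b*atan(b/5)/9 + 3*b + 10*log(b^2 + 25)/9


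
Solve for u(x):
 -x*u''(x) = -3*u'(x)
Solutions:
 u(x) = C1 + C2*x^4


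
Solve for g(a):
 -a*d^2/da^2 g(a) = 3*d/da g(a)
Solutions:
 g(a) = C1 + C2/a^2


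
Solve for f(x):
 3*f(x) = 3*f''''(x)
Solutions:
 f(x) = C1*exp(-x) + C2*exp(x) + C3*sin(x) + C4*cos(x)


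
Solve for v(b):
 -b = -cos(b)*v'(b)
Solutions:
 v(b) = C1 + Integral(b/cos(b), b)


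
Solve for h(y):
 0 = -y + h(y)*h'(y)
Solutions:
 h(y) = -sqrt(C1 + y^2)
 h(y) = sqrt(C1 + y^2)


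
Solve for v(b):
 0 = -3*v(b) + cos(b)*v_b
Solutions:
 v(b) = C1*(sin(b) + 1)^(3/2)/(sin(b) - 1)^(3/2)


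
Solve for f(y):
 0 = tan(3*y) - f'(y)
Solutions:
 f(y) = C1 - log(cos(3*y))/3


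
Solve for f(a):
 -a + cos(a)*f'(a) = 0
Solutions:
 f(a) = C1 + Integral(a/cos(a), a)


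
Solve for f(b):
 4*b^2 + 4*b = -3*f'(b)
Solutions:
 f(b) = C1 - 4*b^3/9 - 2*b^2/3


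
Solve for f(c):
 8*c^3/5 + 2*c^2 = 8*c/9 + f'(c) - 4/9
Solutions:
 f(c) = C1 + 2*c^4/5 + 2*c^3/3 - 4*c^2/9 + 4*c/9


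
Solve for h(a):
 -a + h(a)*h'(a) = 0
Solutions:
 h(a) = -sqrt(C1 + a^2)
 h(a) = sqrt(C1 + a^2)


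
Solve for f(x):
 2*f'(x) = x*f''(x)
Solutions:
 f(x) = C1 + C2*x^3


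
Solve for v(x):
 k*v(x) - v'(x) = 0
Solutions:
 v(x) = C1*exp(k*x)


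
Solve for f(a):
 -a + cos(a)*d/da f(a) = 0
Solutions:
 f(a) = C1 + Integral(a/cos(a), a)


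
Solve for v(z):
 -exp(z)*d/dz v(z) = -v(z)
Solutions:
 v(z) = C1*exp(-exp(-z))


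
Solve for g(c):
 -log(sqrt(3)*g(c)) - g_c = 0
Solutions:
 2*Integral(1/(2*log(_y) + log(3)), (_y, g(c))) = C1 - c


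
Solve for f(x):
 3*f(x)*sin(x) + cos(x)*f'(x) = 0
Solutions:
 f(x) = C1*cos(x)^3


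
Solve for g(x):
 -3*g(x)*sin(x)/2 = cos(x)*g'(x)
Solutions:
 g(x) = C1*cos(x)^(3/2)


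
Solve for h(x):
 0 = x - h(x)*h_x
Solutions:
 h(x) = -sqrt(C1 + x^2)
 h(x) = sqrt(C1 + x^2)


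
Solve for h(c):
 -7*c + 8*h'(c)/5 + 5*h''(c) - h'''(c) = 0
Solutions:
 h(c) = C1 + C2*exp(c*(25 - sqrt(785))/10) + C3*exp(c*(25 + sqrt(785))/10) + 35*c^2/16 - 875*c/64


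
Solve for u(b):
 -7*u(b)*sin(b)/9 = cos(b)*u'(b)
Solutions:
 u(b) = C1*cos(b)^(7/9)


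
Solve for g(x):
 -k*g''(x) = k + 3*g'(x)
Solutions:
 g(x) = C1 + C2*exp(-3*x/k) - k*x/3


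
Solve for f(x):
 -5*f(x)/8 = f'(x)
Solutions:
 f(x) = C1*exp(-5*x/8)


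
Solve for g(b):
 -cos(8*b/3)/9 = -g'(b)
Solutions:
 g(b) = C1 + sin(8*b/3)/24


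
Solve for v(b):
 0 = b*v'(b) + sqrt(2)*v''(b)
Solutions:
 v(b) = C1 + C2*erf(2^(1/4)*b/2)


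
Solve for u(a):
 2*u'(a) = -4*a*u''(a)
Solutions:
 u(a) = C1 + C2*sqrt(a)


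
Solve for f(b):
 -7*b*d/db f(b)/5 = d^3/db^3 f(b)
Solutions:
 f(b) = C1 + Integral(C2*airyai(-5^(2/3)*7^(1/3)*b/5) + C3*airybi(-5^(2/3)*7^(1/3)*b/5), b)


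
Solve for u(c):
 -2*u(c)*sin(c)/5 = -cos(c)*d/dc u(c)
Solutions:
 u(c) = C1/cos(c)^(2/5)


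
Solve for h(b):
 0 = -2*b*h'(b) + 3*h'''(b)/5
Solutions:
 h(b) = C1 + Integral(C2*airyai(10^(1/3)*3^(2/3)*b/3) + C3*airybi(10^(1/3)*3^(2/3)*b/3), b)


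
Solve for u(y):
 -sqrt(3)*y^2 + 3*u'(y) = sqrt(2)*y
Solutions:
 u(y) = C1 + sqrt(3)*y^3/9 + sqrt(2)*y^2/6


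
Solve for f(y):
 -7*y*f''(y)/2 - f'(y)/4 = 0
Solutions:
 f(y) = C1 + C2*y^(13/14)


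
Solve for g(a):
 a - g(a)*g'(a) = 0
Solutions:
 g(a) = -sqrt(C1 + a^2)
 g(a) = sqrt(C1 + a^2)


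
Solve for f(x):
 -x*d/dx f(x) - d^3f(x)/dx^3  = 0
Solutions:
 f(x) = C1 + Integral(C2*airyai(-x) + C3*airybi(-x), x)


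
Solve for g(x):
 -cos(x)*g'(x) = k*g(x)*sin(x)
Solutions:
 g(x) = C1*exp(k*log(cos(x)))


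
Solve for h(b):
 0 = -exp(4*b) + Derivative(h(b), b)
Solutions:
 h(b) = C1 + exp(4*b)/4


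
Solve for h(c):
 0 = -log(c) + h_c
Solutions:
 h(c) = C1 + c*log(c) - c


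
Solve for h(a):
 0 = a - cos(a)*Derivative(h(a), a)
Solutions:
 h(a) = C1 + Integral(a/cos(a), a)


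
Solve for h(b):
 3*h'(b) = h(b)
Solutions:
 h(b) = C1*exp(b/3)


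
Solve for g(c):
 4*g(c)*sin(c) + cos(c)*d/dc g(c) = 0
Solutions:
 g(c) = C1*cos(c)^4


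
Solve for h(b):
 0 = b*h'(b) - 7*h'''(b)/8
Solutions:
 h(b) = C1 + Integral(C2*airyai(2*7^(2/3)*b/7) + C3*airybi(2*7^(2/3)*b/7), b)


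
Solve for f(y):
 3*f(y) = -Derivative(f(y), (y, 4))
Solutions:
 f(y) = (C1*sin(sqrt(2)*3^(1/4)*y/2) + C2*cos(sqrt(2)*3^(1/4)*y/2))*exp(-sqrt(2)*3^(1/4)*y/2) + (C3*sin(sqrt(2)*3^(1/4)*y/2) + C4*cos(sqrt(2)*3^(1/4)*y/2))*exp(sqrt(2)*3^(1/4)*y/2)


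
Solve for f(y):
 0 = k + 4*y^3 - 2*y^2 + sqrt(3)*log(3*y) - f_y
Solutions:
 f(y) = C1 + k*y + y^4 - 2*y^3/3 + sqrt(3)*y*log(y) - sqrt(3)*y + sqrt(3)*y*log(3)


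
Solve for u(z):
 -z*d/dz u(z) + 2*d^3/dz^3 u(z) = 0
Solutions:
 u(z) = C1 + Integral(C2*airyai(2^(2/3)*z/2) + C3*airybi(2^(2/3)*z/2), z)


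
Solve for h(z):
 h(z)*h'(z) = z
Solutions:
 h(z) = -sqrt(C1 + z^2)
 h(z) = sqrt(C1 + z^2)


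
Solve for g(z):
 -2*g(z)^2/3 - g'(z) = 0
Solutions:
 g(z) = 3/(C1 + 2*z)


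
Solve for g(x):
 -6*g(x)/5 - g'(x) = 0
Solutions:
 g(x) = C1*exp(-6*x/5)


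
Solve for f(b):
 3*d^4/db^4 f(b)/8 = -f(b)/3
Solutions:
 f(b) = (C1*sin(2^(1/4)*sqrt(3)*b/3) + C2*cos(2^(1/4)*sqrt(3)*b/3))*exp(-2^(1/4)*sqrt(3)*b/3) + (C3*sin(2^(1/4)*sqrt(3)*b/3) + C4*cos(2^(1/4)*sqrt(3)*b/3))*exp(2^(1/4)*sqrt(3)*b/3)


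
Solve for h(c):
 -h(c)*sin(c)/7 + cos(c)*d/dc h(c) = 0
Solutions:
 h(c) = C1/cos(c)^(1/7)


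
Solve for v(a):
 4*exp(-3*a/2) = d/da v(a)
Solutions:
 v(a) = C1 - 8*exp(-3*a/2)/3


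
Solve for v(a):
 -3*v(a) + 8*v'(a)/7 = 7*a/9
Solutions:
 v(a) = C1*exp(21*a/8) - 7*a/27 - 8/81


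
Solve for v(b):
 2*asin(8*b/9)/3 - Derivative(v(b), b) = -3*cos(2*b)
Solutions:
 v(b) = C1 + 2*b*asin(8*b/9)/3 + sqrt(81 - 64*b^2)/12 + 3*sin(2*b)/2


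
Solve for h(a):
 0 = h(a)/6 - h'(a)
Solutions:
 h(a) = C1*exp(a/6)


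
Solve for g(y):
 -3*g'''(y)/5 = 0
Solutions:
 g(y) = C1 + C2*y + C3*y^2


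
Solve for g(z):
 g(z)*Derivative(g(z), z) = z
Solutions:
 g(z) = -sqrt(C1 + z^2)
 g(z) = sqrt(C1 + z^2)


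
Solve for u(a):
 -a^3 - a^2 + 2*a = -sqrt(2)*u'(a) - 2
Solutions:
 u(a) = C1 + sqrt(2)*a^4/8 + sqrt(2)*a^3/6 - sqrt(2)*a^2/2 - sqrt(2)*a


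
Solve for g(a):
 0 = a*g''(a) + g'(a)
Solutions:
 g(a) = C1 + C2*log(a)


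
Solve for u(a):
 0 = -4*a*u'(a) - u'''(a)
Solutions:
 u(a) = C1 + Integral(C2*airyai(-2^(2/3)*a) + C3*airybi(-2^(2/3)*a), a)


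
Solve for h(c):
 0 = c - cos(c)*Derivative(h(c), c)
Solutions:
 h(c) = C1 + Integral(c/cos(c), c)


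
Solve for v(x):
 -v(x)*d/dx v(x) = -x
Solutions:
 v(x) = -sqrt(C1 + x^2)
 v(x) = sqrt(C1 + x^2)


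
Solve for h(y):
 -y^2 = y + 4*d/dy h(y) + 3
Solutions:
 h(y) = C1 - y^3/12 - y^2/8 - 3*y/4


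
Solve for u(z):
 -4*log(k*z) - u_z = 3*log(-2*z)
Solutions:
 u(z) = C1 + z*(-4*log(-k) - 3*log(2) + 7) - 7*z*log(-z)


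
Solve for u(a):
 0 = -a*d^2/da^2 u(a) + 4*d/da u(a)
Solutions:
 u(a) = C1 + C2*a^5


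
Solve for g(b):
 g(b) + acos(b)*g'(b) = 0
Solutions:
 g(b) = C1*exp(-Integral(1/acos(b), b))


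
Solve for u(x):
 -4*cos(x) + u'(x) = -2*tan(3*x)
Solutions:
 u(x) = C1 + 2*log(cos(3*x))/3 + 4*sin(x)


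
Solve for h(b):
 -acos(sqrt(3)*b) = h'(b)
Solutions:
 h(b) = C1 - b*acos(sqrt(3)*b) + sqrt(3)*sqrt(1 - 3*b^2)/3


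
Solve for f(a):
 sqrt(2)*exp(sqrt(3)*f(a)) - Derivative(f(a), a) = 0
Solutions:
 f(a) = sqrt(3)*(2*log(-1/(C1 + sqrt(2)*a)) - log(3))/6


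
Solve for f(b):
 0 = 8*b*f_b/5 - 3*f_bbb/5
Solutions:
 f(b) = C1 + Integral(C2*airyai(2*3^(2/3)*b/3) + C3*airybi(2*3^(2/3)*b/3), b)


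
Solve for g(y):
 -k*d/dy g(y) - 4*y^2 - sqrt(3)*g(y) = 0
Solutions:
 g(y) = C1*exp(-sqrt(3)*y/k) - 8*sqrt(3)*k^2/9 + 8*k*y/3 - 4*sqrt(3)*y^2/3


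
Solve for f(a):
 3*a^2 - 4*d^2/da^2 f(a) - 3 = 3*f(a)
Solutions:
 f(a) = C1*sin(sqrt(3)*a/2) + C2*cos(sqrt(3)*a/2) + a^2 - 11/3


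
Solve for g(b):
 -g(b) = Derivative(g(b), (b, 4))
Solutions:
 g(b) = (C1*sin(sqrt(2)*b/2) + C2*cos(sqrt(2)*b/2))*exp(-sqrt(2)*b/2) + (C3*sin(sqrt(2)*b/2) + C4*cos(sqrt(2)*b/2))*exp(sqrt(2)*b/2)


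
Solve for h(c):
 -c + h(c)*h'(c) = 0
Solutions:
 h(c) = -sqrt(C1 + c^2)
 h(c) = sqrt(C1 + c^2)


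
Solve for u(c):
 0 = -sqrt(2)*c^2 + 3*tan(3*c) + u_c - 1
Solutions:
 u(c) = C1 + sqrt(2)*c^3/3 + c + log(cos(3*c))


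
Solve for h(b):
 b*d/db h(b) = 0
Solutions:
 h(b) = C1


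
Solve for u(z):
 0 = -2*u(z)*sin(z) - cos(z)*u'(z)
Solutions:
 u(z) = C1*cos(z)^2


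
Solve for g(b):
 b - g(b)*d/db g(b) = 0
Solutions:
 g(b) = -sqrt(C1 + b^2)
 g(b) = sqrt(C1 + b^2)


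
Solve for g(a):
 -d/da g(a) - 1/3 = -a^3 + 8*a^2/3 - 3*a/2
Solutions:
 g(a) = C1 + a^4/4 - 8*a^3/9 + 3*a^2/4 - a/3


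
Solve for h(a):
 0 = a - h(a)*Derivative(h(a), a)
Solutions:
 h(a) = -sqrt(C1 + a^2)
 h(a) = sqrt(C1 + a^2)


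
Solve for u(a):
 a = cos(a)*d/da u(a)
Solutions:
 u(a) = C1 + Integral(a/cos(a), a)


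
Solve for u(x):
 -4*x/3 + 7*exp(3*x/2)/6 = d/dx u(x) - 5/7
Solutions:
 u(x) = C1 - 2*x^2/3 + 5*x/7 + 7*exp(3*x/2)/9


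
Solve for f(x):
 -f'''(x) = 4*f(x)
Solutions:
 f(x) = C3*exp(-2^(2/3)*x) + (C1*sin(2^(2/3)*sqrt(3)*x/2) + C2*cos(2^(2/3)*sqrt(3)*x/2))*exp(2^(2/3)*x/2)


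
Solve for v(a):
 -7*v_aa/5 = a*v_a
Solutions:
 v(a) = C1 + C2*erf(sqrt(70)*a/14)


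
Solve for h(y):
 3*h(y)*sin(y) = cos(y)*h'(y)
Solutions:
 h(y) = C1/cos(y)^3


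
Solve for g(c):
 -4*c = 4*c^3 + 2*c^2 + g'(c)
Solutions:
 g(c) = C1 - c^4 - 2*c^3/3 - 2*c^2


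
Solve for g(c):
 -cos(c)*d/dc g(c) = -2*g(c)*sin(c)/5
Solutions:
 g(c) = C1/cos(c)^(2/5)


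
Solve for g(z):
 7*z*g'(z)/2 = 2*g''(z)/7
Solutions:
 g(z) = C1 + C2*erfi(7*sqrt(2)*z/4)


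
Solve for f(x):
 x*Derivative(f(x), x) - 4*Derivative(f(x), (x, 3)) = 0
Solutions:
 f(x) = C1 + Integral(C2*airyai(2^(1/3)*x/2) + C3*airybi(2^(1/3)*x/2), x)


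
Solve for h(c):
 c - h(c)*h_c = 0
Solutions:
 h(c) = -sqrt(C1 + c^2)
 h(c) = sqrt(C1 + c^2)


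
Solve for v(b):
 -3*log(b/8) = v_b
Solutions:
 v(b) = C1 - 3*b*log(b) + 3*b + b*log(512)


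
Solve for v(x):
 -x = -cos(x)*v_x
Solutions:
 v(x) = C1 + Integral(x/cos(x), x)


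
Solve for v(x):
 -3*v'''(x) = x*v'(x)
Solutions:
 v(x) = C1 + Integral(C2*airyai(-3^(2/3)*x/3) + C3*airybi(-3^(2/3)*x/3), x)


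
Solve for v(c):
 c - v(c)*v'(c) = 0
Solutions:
 v(c) = -sqrt(C1 + c^2)
 v(c) = sqrt(C1 + c^2)


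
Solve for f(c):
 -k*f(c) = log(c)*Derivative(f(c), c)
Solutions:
 f(c) = C1*exp(-k*li(c))


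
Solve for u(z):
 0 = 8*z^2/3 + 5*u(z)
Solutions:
 u(z) = -8*z^2/15


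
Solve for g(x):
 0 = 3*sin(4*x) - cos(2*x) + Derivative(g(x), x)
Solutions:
 g(x) = C1 + sin(2*x)/2 + 3*cos(4*x)/4


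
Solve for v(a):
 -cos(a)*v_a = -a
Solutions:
 v(a) = C1 + Integral(a/cos(a), a)


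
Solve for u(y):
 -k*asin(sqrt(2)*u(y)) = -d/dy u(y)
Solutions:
 Integral(1/asin(sqrt(2)*_y), (_y, u(y))) = C1 + k*y


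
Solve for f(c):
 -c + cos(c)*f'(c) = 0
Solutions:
 f(c) = C1 + Integral(c/cos(c), c)


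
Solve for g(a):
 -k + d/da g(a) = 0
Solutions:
 g(a) = C1 + a*k


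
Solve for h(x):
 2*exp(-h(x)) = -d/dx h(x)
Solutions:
 h(x) = log(C1 - 2*x)


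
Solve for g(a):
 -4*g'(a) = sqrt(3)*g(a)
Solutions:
 g(a) = C1*exp(-sqrt(3)*a/4)


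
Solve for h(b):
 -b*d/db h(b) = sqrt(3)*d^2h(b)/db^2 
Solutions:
 h(b) = C1 + C2*erf(sqrt(2)*3^(3/4)*b/6)


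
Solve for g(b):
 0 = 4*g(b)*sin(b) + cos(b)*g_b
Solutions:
 g(b) = C1*cos(b)^4


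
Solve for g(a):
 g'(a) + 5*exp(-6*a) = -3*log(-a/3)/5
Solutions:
 g(a) = C1 - 3*a*log(-a)/5 + 3*a*(1 + log(3))/5 + 5*exp(-6*a)/6


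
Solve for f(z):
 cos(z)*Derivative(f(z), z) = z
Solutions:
 f(z) = C1 + Integral(z/cos(z), z)


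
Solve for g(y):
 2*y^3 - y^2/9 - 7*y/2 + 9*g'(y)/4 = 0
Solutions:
 g(y) = C1 - 2*y^4/9 + 4*y^3/243 + 7*y^2/9


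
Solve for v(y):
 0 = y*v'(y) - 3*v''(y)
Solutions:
 v(y) = C1 + C2*erfi(sqrt(6)*y/6)


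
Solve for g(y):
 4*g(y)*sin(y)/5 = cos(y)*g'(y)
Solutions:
 g(y) = C1/cos(y)^(4/5)


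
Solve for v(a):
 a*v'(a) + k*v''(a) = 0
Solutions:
 v(a) = C1 + C2*sqrt(k)*erf(sqrt(2)*a*sqrt(1/k)/2)


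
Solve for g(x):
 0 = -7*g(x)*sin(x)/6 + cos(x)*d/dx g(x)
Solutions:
 g(x) = C1/cos(x)^(7/6)


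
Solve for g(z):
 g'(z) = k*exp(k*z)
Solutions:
 g(z) = C1 + exp(k*z)


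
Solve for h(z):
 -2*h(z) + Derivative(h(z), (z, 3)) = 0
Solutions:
 h(z) = C3*exp(2^(1/3)*z) + (C1*sin(2^(1/3)*sqrt(3)*z/2) + C2*cos(2^(1/3)*sqrt(3)*z/2))*exp(-2^(1/3)*z/2)


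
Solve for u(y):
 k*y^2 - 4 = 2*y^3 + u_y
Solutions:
 u(y) = C1 + k*y^3/3 - y^4/2 - 4*y


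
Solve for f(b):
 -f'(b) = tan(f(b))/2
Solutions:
 f(b) = pi - asin(C1*exp(-b/2))
 f(b) = asin(C1*exp(-b/2))


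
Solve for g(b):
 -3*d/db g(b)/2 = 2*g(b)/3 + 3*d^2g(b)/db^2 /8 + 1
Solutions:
 g(b) = C1*exp(2*b*(-1 + sqrt(5)/3)) + C2*exp(-2*b*(sqrt(5)/3 + 1)) - 3/2


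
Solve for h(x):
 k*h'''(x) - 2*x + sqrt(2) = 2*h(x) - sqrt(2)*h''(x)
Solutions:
 h(x) = C1*exp(-x*((sqrt(((-27 + 2*sqrt(2)/k^2)^2 - 8/k^4)/k^2) - 27/k + 2*sqrt(2)/k^3)^(1/3) + sqrt(2)/k + 2/(k^2*(sqrt(((-27 + 2*sqrt(2)/k^2)^2 - 8/k^4)/k^2) - 27/k + 2*sqrt(2)/k^3)^(1/3)))/3) + C2*exp(x*((sqrt(((-27 + 2*sqrt(2)/k^2)^2 - 8/k^4)/k^2) - 27/k + 2*sqrt(2)/k^3)^(1/3) - sqrt(3)*I*(sqrt(((-27 + 2*sqrt(2)/k^2)^2 - 8/k^4)/k^2) - 27/k + 2*sqrt(2)/k^3)^(1/3) - 2*sqrt(2)/k - 8/(k^2*(-1 + sqrt(3)*I)*(sqrt(((-27 + 2*sqrt(2)/k^2)^2 - 8/k^4)/k^2) - 27/k + 2*sqrt(2)/k^3)^(1/3)))/6) + C3*exp(x*((sqrt(((-27 + 2*sqrt(2)/k^2)^2 - 8/k^4)/k^2) - 27/k + 2*sqrt(2)/k^3)^(1/3) + sqrt(3)*I*(sqrt(((-27 + 2*sqrt(2)/k^2)^2 - 8/k^4)/k^2) - 27/k + 2*sqrt(2)/k^3)^(1/3) - 2*sqrt(2)/k + 8/(k^2*(1 + sqrt(3)*I)*(sqrt(((-27 + 2*sqrt(2)/k^2)^2 - 8/k^4)/k^2) - 27/k + 2*sqrt(2)/k^3)^(1/3)))/6) - x + sqrt(2)/2


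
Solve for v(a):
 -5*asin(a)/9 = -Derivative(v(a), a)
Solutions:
 v(a) = C1 + 5*a*asin(a)/9 + 5*sqrt(1 - a^2)/9


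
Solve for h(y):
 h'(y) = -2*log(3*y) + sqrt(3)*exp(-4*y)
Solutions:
 h(y) = C1 - 2*y*log(y) + 2*y*(1 - log(3)) - sqrt(3)*exp(-4*y)/4


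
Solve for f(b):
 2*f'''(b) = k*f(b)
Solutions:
 f(b) = C1*exp(2^(2/3)*b*k^(1/3)/2) + C2*exp(2^(2/3)*b*k^(1/3)*(-1 + sqrt(3)*I)/4) + C3*exp(-2^(2/3)*b*k^(1/3)*(1 + sqrt(3)*I)/4)


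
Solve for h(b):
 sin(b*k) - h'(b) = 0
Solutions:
 h(b) = C1 - cos(b*k)/k


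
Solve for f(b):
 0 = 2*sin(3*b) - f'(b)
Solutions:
 f(b) = C1 - 2*cos(3*b)/3


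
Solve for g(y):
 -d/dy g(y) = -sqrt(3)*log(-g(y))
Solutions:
 -li(-g(y)) = C1 + sqrt(3)*y


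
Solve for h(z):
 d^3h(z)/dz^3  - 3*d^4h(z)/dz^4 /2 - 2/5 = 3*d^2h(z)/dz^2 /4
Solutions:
 h(z) = C1 + C2*z - 4*z^2/15 + (C3*sin(sqrt(14)*z/6) + C4*cos(sqrt(14)*z/6))*exp(z/3)


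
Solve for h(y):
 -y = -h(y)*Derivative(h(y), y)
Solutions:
 h(y) = -sqrt(C1 + y^2)
 h(y) = sqrt(C1 + y^2)


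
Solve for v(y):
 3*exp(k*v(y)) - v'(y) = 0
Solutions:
 v(y) = Piecewise((log(-1/(C1*k + 3*k*y))/k, Ne(k, 0)), (nan, True))
 v(y) = Piecewise((C1 + 3*y, Eq(k, 0)), (nan, True))


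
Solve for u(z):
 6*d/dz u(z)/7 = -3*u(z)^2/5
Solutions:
 u(z) = 10/(C1 + 7*z)


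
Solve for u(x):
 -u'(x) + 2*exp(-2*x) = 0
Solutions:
 u(x) = C1 - exp(-2*x)


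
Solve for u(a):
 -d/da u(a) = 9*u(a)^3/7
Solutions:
 u(a) = -sqrt(14)*sqrt(-1/(C1 - 9*a))/2
 u(a) = sqrt(14)*sqrt(-1/(C1 - 9*a))/2


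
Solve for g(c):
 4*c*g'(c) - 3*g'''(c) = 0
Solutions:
 g(c) = C1 + Integral(C2*airyai(6^(2/3)*c/3) + C3*airybi(6^(2/3)*c/3), c)


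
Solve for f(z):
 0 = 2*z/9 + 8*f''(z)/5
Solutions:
 f(z) = C1 + C2*z - 5*z^3/216


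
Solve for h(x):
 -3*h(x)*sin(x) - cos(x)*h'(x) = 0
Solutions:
 h(x) = C1*cos(x)^3


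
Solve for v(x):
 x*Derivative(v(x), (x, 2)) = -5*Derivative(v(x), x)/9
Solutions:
 v(x) = C1 + C2*x^(4/9)


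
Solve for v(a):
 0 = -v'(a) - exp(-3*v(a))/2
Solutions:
 v(a) = log(C1 - 3*a/2)/3
 v(a) = log((-1 - sqrt(3)*I)*(C1 - 3*a/2)^(1/3)/2)
 v(a) = log((-1 + sqrt(3)*I)*(C1 - 3*a/2)^(1/3)/2)


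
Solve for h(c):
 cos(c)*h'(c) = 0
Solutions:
 h(c) = C1


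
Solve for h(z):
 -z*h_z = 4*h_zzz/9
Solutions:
 h(z) = C1 + Integral(C2*airyai(-2^(1/3)*3^(2/3)*z/2) + C3*airybi(-2^(1/3)*3^(2/3)*z/2), z)


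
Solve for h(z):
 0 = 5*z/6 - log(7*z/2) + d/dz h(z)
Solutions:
 h(z) = C1 - 5*z^2/12 + z*log(z) - z + z*log(7/2)


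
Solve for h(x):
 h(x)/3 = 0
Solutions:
 h(x) = 0


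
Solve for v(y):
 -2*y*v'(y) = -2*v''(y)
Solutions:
 v(y) = C1 + C2*erfi(sqrt(2)*y/2)


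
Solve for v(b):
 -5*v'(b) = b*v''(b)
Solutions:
 v(b) = C1 + C2/b^4


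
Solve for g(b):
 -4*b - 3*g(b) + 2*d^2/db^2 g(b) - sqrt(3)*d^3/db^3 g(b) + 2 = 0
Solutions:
 g(b) = C1*exp(b*(8*18^(1/3)/(27*sqrt(211) + 227*sqrt(3))^(1/3) + 8*sqrt(3) + 12^(1/3)*(27*sqrt(211) + 227*sqrt(3))^(1/3))/36)*sin(2^(1/3)*3^(1/6)*b*(-2^(1/3)*3^(2/3)*(27*sqrt(211) + 227*sqrt(3))^(1/3) + 24/(27*sqrt(211) + 227*sqrt(3))^(1/3))/36) + C2*exp(b*(8*18^(1/3)/(27*sqrt(211) + 227*sqrt(3))^(1/3) + 8*sqrt(3) + 12^(1/3)*(27*sqrt(211) + 227*sqrt(3))^(1/3))/36)*cos(2^(1/3)*3^(1/6)*b*(-2^(1/3)*3^(2/3)*(27*sqrt(211) + 227*sqrt(3))^(1/3) + 24/(27*sqrt(211) + 227*sqrt(3))^(1/3))/36) + C3*exp(b*(-12^(1/3)*(27*sqrt(211) + 227*sqrt(3))^(1/3) - 8*18^(1/3)/(27*sqrt(211) + 227*sqrt(3))^(1/3) + 4*sqrt(3))/18) - 4*b/3 + 2/3
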